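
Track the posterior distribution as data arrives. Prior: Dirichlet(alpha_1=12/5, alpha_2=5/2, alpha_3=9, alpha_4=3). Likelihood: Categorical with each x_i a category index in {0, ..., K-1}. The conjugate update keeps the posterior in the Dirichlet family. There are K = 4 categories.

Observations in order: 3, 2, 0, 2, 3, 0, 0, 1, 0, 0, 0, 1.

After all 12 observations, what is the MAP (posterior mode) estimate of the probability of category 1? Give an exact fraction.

obs 1: x=3 → posterior Dirichlet(12/5, 5/2, 9, 4)
obs 2: x=2 → posterior Dirichlet(12/5, 5/2, 10, 4)
obs 3: x=0 → posterior Dirichlet(17/5, 5/2, 10, 4)
obs 4: x=2 → posterior Dirichlet(17/5, 5/2, 11, 4)
obs 5: x=3 → posterior Dirichlet(17/5, 5/2, 11, 5)
obs 6: x=0 → posterior Dirichlet(22/5, 5/2, 11, 5)
obs 7: x=0 → posterior Dirichlet(27/5, 5/2, 11, 5)
obs 8: x=1 → posterior Dirichlet(27/5, 7/2, 11, 5)
obs 9: x=0 → posterior Dirichlet(32/5, 7/2, 11, 5)
obs 10: x=0 → posterior Dirichlet(37/5, 7/2, 11, 5)
obs 11: x=0 → posterior Dirichlet(42/5, 7/2, 11, 5)
obs 12: x=1 → posterior Dirichlet(42/5, 9/2, 11, 5)

35/249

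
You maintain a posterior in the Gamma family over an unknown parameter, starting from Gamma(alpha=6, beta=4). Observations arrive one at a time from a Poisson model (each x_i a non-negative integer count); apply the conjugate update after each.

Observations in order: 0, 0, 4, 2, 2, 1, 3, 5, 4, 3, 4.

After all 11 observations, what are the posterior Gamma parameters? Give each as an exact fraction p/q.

obs 1: x=0 → posterior Gamma(6, 5)
obs 2: x=0 → posterior Gamma(6, 6)
obs 3: x=4 → posterior Gamma(10, 7)
obs 4: x=2 → posterior Gamma(12, 8)
obs 5: x=2 → posterior Gamma(14, 9)
obs 6: x=1 → posterior Gamma(15, 10)
obs 7: x=3 → posterior Gamma(18, 11)
obs 8: x=5 → posterior Gamma(23, 12)
obs 9: x=4 → posterior Gamma(27, 13)
obs 10: x=3 → posterior Gamma(30, 14)
obs 11: x=4 → posterior Gamma(34, 15)

alpha=34, beta=15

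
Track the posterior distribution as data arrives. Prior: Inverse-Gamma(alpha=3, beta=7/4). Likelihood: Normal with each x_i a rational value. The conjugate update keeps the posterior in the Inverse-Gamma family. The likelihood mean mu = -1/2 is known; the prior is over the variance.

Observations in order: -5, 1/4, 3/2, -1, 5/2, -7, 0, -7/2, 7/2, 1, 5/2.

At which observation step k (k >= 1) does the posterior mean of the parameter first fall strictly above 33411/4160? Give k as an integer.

obs 1: x=-5 → posterior Inverse-Gamma(7/2, 95/8)
obs 2: x=1/4 → posterior Inverse-Gamma(4, 389/32)
obs 3: x=3/2 → posterior Inverse-Gamma(9/2, 453/32)
obs 4: x=-1 → posterior Inverse-Gamma(5, 457/32)
obs 5: x=5/2 → posterior Inverse-Gamma(11/2, 601/32)
obs 6: x=-7 → posterior Inverse-Gamma(6, 1277/32)
obs 7: x=0 → posterior Inverse-Gamma(13/2, 1281/32)
obs 8: x=-7/2 → posterior Inverse-Gamma(7, 1425/32)
obs 9: x=7/2 → posterior Inverse-Gamma(15/2, 1681/32)
obs 10: x=1 → posterior Inverse-Gamma(8, 1717/32)
obs 11: x=5/2 → posterior Inverse-Gamma(17/2, 1861/32)

k = 9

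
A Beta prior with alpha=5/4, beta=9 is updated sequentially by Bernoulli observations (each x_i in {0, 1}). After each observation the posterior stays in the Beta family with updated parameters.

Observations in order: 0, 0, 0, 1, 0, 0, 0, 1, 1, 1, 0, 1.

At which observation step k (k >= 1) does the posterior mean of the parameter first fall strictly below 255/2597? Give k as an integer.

k = 3

obs 1: x=0 → posterior Beta(5/4, 10)
obs 2: x=0 → posterior Beta(5/4, 11)
obs 3: x=0 → posterior Beta(5/4, 12)
obs 4: x=1 → posterior Beta(9/4, 12)
obs 5: x=0 → posterior Beta(9/4, 13)
obs 6: x=0 → posterior Beta(9/4, 14)
obs 7: x=0 → posterior Beta(9/4, 15)
obs 8: x=1 → posterior Beta(13/4, 15)
obs 9: x=1 → posterior Beta(17/4, 15)
obs 10: x=1 → posterior Beta(21/4, 15)
obs 11: x=0 → posterior Beta(21/4, 16)
obs 12: x=1 → posterior Beta(25/4, 16)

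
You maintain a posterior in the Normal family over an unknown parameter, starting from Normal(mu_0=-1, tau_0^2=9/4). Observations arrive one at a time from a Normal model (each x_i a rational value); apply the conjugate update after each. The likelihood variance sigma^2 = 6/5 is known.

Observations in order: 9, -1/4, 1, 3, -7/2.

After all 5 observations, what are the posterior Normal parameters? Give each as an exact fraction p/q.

mu_0=523/332, tau_0^2=18/83

obs 1: x=9 → posterior Normal(127/23, 18/23)
obs 2: x=-1/4 → posterior Normal(493/152, 9/19)
obs 3: x=1 → posterior Normal(553/212, 18/53)
obs 4: x=3 → posterior Normal(733/272, 9/34)
obs 5: x=-7/2 → posterior Normal(523/332, 18/83)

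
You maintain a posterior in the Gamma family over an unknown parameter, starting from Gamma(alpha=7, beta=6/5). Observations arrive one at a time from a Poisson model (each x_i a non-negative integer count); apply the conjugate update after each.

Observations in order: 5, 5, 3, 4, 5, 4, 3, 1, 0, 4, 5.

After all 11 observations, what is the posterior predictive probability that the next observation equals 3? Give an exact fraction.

1802636321479107145225469034832854072863691297352803316639008472667260994376239008830125/8985305731844536672694712828894395748127085419056001418009964819683497534364966606340096

obs 1: x=5 → posterior Gamma(12, 11/5)
obs 2: x=5 → posterior Gamma(17, 16/5)
obs 3: x=3 → posterior Gamma(20, 21/5)
obs 4: x=4 → posterior Gamma(24, 26/5)
obs 5: x=5 → posterior Gamma(29, 31/5)
obs 6: x=4 → posterior Gamma(33, 36/5)
obs 7: x=3 → posterior Gamma(36, 41/5)
obs 8: x=1 → posterior Gamma(37, 46/5)
obs 9: x=0 → posterior Gamma(37, 51/5)
obs 10: x=4 → posterior Gamma(41, 56/5)
obs 11: x=5 → posterior Gamma(46, 61/5)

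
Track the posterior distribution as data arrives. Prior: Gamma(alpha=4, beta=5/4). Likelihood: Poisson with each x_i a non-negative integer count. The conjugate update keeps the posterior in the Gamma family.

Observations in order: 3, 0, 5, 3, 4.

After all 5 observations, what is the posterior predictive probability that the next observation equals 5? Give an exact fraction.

obs 1: x=3 → posterior Gamma(7, 9/4)
obs 2: x=0 → posterior Gamma(7, 13/4)
obs 3: x=5 → posterior Gamma(12, 17/4)
obs 4: x=3 → posterior Gamma(15, 21/4)
obs 5: x=4 → posterior Gamma(19, 25/4)

12535229325294494628906250000000000/125184900814733057351483732809459681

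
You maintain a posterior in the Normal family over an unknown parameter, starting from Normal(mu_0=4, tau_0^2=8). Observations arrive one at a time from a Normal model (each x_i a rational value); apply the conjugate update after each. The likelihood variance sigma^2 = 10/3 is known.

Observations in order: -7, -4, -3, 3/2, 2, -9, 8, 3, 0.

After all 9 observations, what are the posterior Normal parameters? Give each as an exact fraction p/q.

mu_0=-82/113, tau_0^2=40/113

obs 1: x=-7 → posterior Normal(-64/17, 40/17)
obs 2: x=-4 → posterior Normal(-112/29, 40/29)
obs 3: x=-3 → posterior Normal(-148/41, 40/41)
obs 4: x=3/2 → posterior Normal(-130/53, 40/53)
obs 5: x=2 → posterior Normal(-106/65, 8/13)
obs 6: x=-9 → posterior Normal(-214/77, 40/77)
obs 7: x=8 → posterior Normal(-118/89, 40/89)
obs 8: x=3 → posterior Normal(-82/101, 40/101)
obs 9: x=0 → posterior Normal(-82/113, 40/113)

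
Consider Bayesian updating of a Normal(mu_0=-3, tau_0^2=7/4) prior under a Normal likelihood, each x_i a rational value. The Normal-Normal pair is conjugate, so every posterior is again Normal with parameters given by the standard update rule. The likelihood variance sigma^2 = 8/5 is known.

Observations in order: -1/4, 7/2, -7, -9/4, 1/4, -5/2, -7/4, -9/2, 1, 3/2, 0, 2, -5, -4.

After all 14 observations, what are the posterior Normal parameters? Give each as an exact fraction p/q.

mu_0=-761/522, tau_0^2=28/261

obs 1: x=-1/4 → posterior Normal(-419/268, 56/67)
obs 2: x=7/2 → posterior Normal(71/408, 28/51)
obs 3: x=-7 → posterior Normal(-909/548, 56/137)
obs 4: x=-9/4 → posterior Normal(-153/86, 14/43)
obs 5: x=1/4 → posterior Normal(-1189/828, 56/207)
obs 6: x=-5/2 → posterior Normal(-1539/968, 28/121)
obs 7: x=-7/4 → posterior Normal(-446/277, 56/277)
obs 8: x=-9/2 → posterior Normal(-1207/624, 7/39)
obs 9: x=1 → posterior Normal(-1137/694, 56/347)
obs 10: x=3/2 → posterior Normal(-258/191, 28/191)
obs 11: x=0 → posterior Normal(-172/139, 56/417)
obs 12: x=2 → posterior Normal(-223/226, 14/113)
obs 13: x=-5 → posterior Normal(-621/487, 56/487)
obs 14: x=-4 → posterior Normal(-761/522, 28/261)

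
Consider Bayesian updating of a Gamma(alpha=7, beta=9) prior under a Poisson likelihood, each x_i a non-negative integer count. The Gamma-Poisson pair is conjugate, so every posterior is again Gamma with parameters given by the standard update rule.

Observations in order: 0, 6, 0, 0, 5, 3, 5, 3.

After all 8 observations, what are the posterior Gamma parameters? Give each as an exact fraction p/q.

alpha=29, beta=17

obs 1: x=0 → posterior Gamma(7, 10)
obs 2: x=6 → posterior Gamma(13, 11)
obs 3: x=0 → posterior Gamma(13, 12)
obs 4: x=0 → posterior Gamma(13, 13)
obs 5: x=5 → posterior Gamma(18, 14)
obs 6: x=3 → posterior Gamma(21, 15)
obs 7: x=5 → posterior Gamma(26, 16)
obs 8: x=3 → posterior Gamma(29, 17)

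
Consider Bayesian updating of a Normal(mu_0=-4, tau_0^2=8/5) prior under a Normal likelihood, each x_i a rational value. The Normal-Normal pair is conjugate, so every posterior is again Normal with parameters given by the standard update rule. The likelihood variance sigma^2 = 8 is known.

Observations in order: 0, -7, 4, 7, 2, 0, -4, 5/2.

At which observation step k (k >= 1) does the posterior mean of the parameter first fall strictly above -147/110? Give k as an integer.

k = 6

obs 1: x=0 → posterior Normal(-10/3, 4/3)
obs 2: x=-7 → posterior Normal(-27/7, 8/7)
obs 3: x=4 → posterior Normal(-23/8, 1)
obs 4: x=7 → posterior Normal(-16/9, 8/9)
obs 5: x=2 → posterior Normal(-7/5, 4/5)
obs 6: x=0 → posterior Normal(-14/11, 8/11)
obs 7: x=-4 → posterior Normal(-3/2, 2/3)
obs 8: x=5/2 → posterior Normal(-31/26, 8/13)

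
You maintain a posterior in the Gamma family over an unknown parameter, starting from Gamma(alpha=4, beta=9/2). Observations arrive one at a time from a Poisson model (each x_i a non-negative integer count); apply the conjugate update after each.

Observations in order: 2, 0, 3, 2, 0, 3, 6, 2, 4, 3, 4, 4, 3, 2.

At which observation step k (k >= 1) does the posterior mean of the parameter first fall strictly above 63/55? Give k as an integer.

k = 3

obs 1: x=2 → posterior Gamma(6, 11/2)
obs 2: x=0 → posterior Gamma(6, 13/2)
obs 3: x=3 → posterior Gamma(9, 15/2)
obs 4: x=2 → posterior Gamma(11, 17/2)
obs 5: x=0 → posterior Gamma(11, 19/2)
obs 6: x=3 → posterior Gamma(14, 21/2)
obs 7: x=6 → posterior Gamma(20, 23/2)
obs 8: x=2 → posterior Gamma(22, 25/2)
obs 9: x=4 → posterior Gamma(26, 27/2)
obs 10: x=3 → posterior Gamma(29, 29/2)
obs 11: x=4 → posterior Gamma(33, 31/2)
obs 12: x=4 → posterior Gamma(37, 33/2)
obs 13: x=3 → posterior Gamma(40, 35/2)
obs 14: x=2 → posterior Gamma(42, 37/2)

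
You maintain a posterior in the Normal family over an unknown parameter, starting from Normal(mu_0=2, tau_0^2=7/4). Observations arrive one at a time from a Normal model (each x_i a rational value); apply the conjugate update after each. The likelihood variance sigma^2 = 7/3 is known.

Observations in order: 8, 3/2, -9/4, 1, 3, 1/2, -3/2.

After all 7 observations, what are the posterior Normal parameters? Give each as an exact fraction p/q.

mu_0=31/20, tau_0^2=7/25

obs 1: x=8 → posterior Normal(32/7, 1)
obs 2: x=3/2 → posterior Normal(73/20, 7/10)
obs 3: x=-9/4 → posterior Normal(119/52, 7/13)
obs 4: x=1 → posterior Normal(131/64, 7/16)
obs 5: x=3 → posterior Normal(167/76, 7/19)
obs 6: x=1/2 → posterior Normal(173/88, 7/22)
obs 7: x=-3/2 → posterior Normal(31/20, 7/25)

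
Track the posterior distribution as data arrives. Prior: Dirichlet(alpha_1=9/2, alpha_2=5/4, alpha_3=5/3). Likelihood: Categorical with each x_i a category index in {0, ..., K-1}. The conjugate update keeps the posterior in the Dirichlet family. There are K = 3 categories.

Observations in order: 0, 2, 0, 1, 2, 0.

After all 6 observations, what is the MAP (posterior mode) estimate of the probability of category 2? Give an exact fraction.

32/125

obs 1: x=0 → posterior Dirichlet(11/2, 5/4, 5/3)
obs 2: x=2 → posterior Dirichlet(11/2, 5/4, 8/3)
obs 3: x=0 → posterior Dirichlet(13/2, 5/4, 8/3)
obs 4: x=1 → posterior Dirichlet(13/2, 9/4, 8/3)
obs 5: x=2 → posterior Dirichlet(13/2, 9/4, 11/3)
obs 6: x=0 → posterior Dirichlet(15/2, 9/4, 11/3)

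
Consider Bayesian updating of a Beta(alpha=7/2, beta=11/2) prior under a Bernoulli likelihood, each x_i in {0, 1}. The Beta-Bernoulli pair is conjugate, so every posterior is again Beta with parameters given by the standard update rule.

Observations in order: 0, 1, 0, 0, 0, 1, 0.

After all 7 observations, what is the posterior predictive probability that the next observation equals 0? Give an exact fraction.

21/32

obs 1: x=0 → posterior Beta(7/2, 13/2)
obs 2: x=1 → posterior Beta(9/2, 13/2)
obs 3: x=0 → posterior Beta(9/2, 15/2)
obs 4: x=0 → posterior Beta(9/2, 17/2)
obs 5: x=0 → posterior Beta(9/2, 19/2)
obs 6: x=1 → posterior Beta(11/2, 19/2)
obs 7: x=0 → posterior Beta(11/2, 21/2)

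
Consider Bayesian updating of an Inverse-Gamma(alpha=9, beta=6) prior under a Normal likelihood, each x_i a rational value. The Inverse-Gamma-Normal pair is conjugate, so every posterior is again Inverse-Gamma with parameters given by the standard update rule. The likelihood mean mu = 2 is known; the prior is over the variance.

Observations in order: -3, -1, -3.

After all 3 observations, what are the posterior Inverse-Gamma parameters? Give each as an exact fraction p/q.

obs 1: x=-3 → posterior Inverse-Gamma(19/2, 37/2)
obs 2: x=-1 → posterior Inverse-Gamma(10, 23)
obs 3: x=-3 → posterior Inverse-Gamma(21/2, 71/2)

alpha=21/2, beta=71/2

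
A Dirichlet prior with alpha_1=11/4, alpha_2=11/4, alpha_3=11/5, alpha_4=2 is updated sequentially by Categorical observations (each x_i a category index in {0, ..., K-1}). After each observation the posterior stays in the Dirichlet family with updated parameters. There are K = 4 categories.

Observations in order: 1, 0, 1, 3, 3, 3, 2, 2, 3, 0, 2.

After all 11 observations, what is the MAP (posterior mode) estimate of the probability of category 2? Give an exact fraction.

obs 1: x=1 → posterior Dirichlet(11/4, 15/4, 11/5, 2)
obs 2: x=0 → posterior Dirichlet(15/4, 15/4, 11/5, 2)
obs 3: x=1 → posterior Dirichlet(15/4, 19/4, 11/5, 2)
obs 4: x=3 → posterior Dirichlet(15/4, 19/4, 11/5, 3)
obs 5: x=3 → posterior Dirichlet(15/4, 19/4, 11/5, 4)
obs 6: x=3 → posterior Dirichlet(15/4, 19/4, 11/5, 5)
obs 7: x=2 → posterior Dirichlet(15/4, 19/4, 16/5, 5)
obs 8: x=2 → posterior Dirichlet(15/4, 19/4, 21/5, 5)
obs 9: x=3 → posterior Dirichlet(15/4, 19/4, 21/5, 6)
obs 10: x=0 → posterior Dirichlet(19/4, 19/4, 21/5, 6)
obs 11: x=2 → posterior Dirichlet(19/4, 19/4, 26/5, 6)

42/167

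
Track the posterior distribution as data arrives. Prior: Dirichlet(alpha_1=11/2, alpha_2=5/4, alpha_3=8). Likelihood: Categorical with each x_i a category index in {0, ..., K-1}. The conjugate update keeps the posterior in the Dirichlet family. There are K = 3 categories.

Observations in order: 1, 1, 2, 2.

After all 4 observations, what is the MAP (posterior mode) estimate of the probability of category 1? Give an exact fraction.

obs 1: x=1 → posterior Dirichlet(11/2, 9/4, 8)
obs 2: x=1 → posterior Dirichlet(11/2, 13/4, 8)
obs 3: x=2 → posterior Dirichlet(11/2, 13/4, 9)
obs 4: x=2 → posterior Dirichlet(11/2, 13/4, 10)

1/7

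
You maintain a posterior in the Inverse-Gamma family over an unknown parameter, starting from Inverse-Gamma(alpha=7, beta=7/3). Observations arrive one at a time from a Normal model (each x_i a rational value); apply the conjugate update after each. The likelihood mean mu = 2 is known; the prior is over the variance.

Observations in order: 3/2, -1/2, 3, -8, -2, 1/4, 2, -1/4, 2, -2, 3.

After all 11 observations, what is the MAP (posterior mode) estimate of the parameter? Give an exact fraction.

3679/648

obs 1: x=3/2 → posterior Inverse-Gamma(15/2, 59/24)
obs 2: x=-1/2 → posterior Inverse-Gamma(8, 67/12)
obs 3: x=3 → posterior Inverse-Gamma(17/2, 73/12)
obs 4: x=-8 → posterior Inverse-Gamma(9, 673/12)
obs 5: x=-2 → posterior Inverse-Gamma(19/2, 769/12)
obs 6: x=1/4 → posterior Inverse-Gamma(10, 6299/96)
obs 7: x=2 → posterior Inverse-Gamma(21/2, 6299/96)
obs 8: x=-1/4 → posterior Inverse-Gamma(11, 3271/48)
obs 9: x=2 → posterior Inverse-Gamma(23/2, 3271/48)
obs 10: x=-2 → posterior Inverse-Gamma(12, 3655/48)
obs 11: x=3 → posterior Inverse-Gamma(25/2, 3679/48)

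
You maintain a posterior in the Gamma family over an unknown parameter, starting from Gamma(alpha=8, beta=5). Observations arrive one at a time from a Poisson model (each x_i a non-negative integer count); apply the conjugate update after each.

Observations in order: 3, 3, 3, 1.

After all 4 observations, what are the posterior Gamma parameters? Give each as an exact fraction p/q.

alpha=18, beta=9

obs 1: x=3 → posterior Gamma(11, 6)
obs 2: x=3 → posterior Gamma(14, 7)
obs 3: x=3 → posterior Gamma(17, 8)
obs 4: x=1 → posterior Gamma(18, 9)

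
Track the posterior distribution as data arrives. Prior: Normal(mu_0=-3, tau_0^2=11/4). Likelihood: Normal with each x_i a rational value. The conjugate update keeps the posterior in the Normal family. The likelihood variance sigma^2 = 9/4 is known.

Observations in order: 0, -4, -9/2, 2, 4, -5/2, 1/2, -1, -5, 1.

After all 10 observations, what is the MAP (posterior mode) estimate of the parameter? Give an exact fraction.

-263/238

obs 1: x=0 → posterior Normal(-27/20, 99/80)
obs 2: x=-4 → posterior Normal(-71/31, 99/124)
obs 3: x=-9/2 → posterior Normal(-241/84, 33/56)
obs 4: x=2 → posterior Normal(-197/106, 99/212)
obs 5: x=4 → posterior Normal(-109/128, 99/256)
obs 6: x=-5/2 → posterior Normal(-82/75, 33/100)
obs 7: x=1/2 → posterior Normal(-153/172, 99/344)
obs 8: x=-1 → posterior Normal(-175/194, 99/388)
obs 9: x=-5 → posterior Normal(-95/72, 11/48)
obs 10: x=1 → posterior Normal(-263/238, 99/476)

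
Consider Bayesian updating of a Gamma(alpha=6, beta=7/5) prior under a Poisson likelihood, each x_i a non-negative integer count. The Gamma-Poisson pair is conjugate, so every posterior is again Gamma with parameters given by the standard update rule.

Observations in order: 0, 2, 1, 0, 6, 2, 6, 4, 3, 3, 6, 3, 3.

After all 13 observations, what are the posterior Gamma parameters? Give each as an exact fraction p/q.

obs 1: x=0 → posterior Gamma(6, 12/5)
obs 2: x=2 → posterior Gamma(8, 17/5)
obs 3: x=1 → posterior Gamma(9, 22/5)
obs 4: x=0 → posterior Gamma(9, 27/5)
obs 5: x=6 → posterior Gamma(15, 32/5)
obs 6: x=2 → posterior Gamma(17, 37/5)
obs 7: x=6 → posterior Gamma(23, 42/5)
obs 8: x=4 → posterior Gamma(27, 47/5)
obs 9: x=3 → posterior Gamma(30, 52/5)
obs 10: x=3 → posterior Gamma(33, 57/5)
obs 11: x=6 → posterior Gamma(39, 62/5)
obs 12: x=3 → posterior Gamma(42, 67/5)
obs 13: x=3 → posterior Gamma(45, 72/5)

alpha=45, beta=72/5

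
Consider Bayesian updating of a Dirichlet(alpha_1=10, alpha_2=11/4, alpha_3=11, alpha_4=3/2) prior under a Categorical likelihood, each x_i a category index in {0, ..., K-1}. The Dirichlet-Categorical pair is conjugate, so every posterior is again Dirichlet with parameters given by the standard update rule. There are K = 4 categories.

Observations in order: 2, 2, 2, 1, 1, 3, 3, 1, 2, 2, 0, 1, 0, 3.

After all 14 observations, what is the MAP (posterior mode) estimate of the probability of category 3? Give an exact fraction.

14/141

obs 1: x=2 → posterior Dirichlet(10, 11/4, 12, 3/2)
obs 2: x=2 → posterior Dirichlet(10, 11/4, 13, 3/2)
obs 3: x=2 → posterior Dirichlet(10, 11/4, 14, 3/2)
obs 4: x=1 → posterior Dirichlet(10, 15/4, 14, 3/2)
obs 5: x=1 → posterior Dirichlet(10, 19/4, 14, 3/2)
obs 6: x=3 → posterior Dirichlet(10, 19/4, 14, 5/2)
obs 7: x=3 → posterior Dirichlet(10, 19/4, 14, 7/2)
obs 8: x=1 → posterior Dirichlet(10, 23/4, 14, 7/2)
obs 9: x=2 → posterior Dirichlet(10, 23/4, 15, 7/2)
obs 10: x=2 → posterior Dirichlet(10, 23/4, 16, 7/2)
obs 11: x=0 → posterior Dirichlet(11, 23/4, 16, 7/2)
obs 12: x=1 → posterior Dirichlet(11, 27/4, 16, 7/2)
obs 13: x=0 → posterior Dirichlet(12, 27/4, 16, 7/2)
obs 14: x=3 → posterior Dirichlet(12, 27/4, 16, 9/2)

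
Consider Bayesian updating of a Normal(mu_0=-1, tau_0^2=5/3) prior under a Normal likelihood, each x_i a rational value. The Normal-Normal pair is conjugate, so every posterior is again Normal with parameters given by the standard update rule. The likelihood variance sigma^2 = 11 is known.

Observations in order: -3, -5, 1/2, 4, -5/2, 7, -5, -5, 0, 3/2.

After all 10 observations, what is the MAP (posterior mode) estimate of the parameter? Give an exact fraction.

-141/166

obs 1: x=-3 → posterior Normal(-24/19, 55/38)
obs 2: x=-5 → posterior Normal(-73/43, 55/43)
obs 3: x=1/2 → posterior Normal(-47/32, 55/48)
obs 4: x=4 → posterior Normal(-101/106, 55/53)
obs 5: x=-5/2 → posterior Normal(-63/58, 55/58)
obs 6: x=7 → posterior Normal(-4/9, 55/63)
obs 7: x=-5 → posterior Normal(-53/68, 55/68)
obs 8: x=-5 → posterior Normal(-78/73, 55/73)
obs 9: x=0 → posterior Normal(-1, 55/78)
obs 10: x=3/2 → posterior Normal(-141/166, 55/83)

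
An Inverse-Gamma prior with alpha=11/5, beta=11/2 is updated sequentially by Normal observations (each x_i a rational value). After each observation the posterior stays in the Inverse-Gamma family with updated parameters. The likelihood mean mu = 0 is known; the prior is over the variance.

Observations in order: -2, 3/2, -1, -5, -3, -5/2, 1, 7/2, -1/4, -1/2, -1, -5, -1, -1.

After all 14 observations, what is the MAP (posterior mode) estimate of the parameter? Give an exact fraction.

8005/1632

obs 1: x=-2 → posterior Inverse-Gamma(27/10, 15/2)
obs 2: x=3/2 → posterior Inverse-Gamma(16/5, 69/8)
obs 3: x=-1 → posterior Inverse-Gamma(37/10, 73/8)
obs 4: x=-5 → posterior Inverse-Gamma(21/5, 173/8)
obs 5: x=-3 → posterior Inverse-Gamma(47/10, 209/8)
obs 6: x=-5/2 → posterior Inverse-Gamma(26/5, 117/4)
obs 7: x=1 → posterior Inverse-Gamma(57/10, 119/4)
obs 8: x=7/2 → posterior Inverse-Gamma(31/5, 287/8)
obs 9: x=-1/4 → posterior Inverse-Gamma(67/10, 1149/32)
obs 10: x=-1/2 → posterior Inverse-Gamma(36/5, 1153/32)
obs 11: x=-1 → posterior Inverse-Gamma(77/10, 1169/32)
obs 12: x=-5 → posterior Inverse-Gamma(41/5, 1569/32)
obs 13: x=-1 → posterior Inverse-Gamma(87/10, 1585/32)
obs 14: x=-1 → posterior Inverse-Gamma(46/5, 1601/32)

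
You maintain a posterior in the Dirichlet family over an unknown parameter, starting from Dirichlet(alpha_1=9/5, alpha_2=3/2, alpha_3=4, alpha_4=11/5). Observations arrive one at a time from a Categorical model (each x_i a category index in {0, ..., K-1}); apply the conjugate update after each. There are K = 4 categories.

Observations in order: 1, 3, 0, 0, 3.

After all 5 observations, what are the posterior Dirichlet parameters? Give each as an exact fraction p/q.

alpha_1=19/5, alpha_2=5/2, alpha_3=4, alpha_4=21/5

obs 1: x=1 → posterior Dirichlet(9/5, 5/2, 4, 11/5)
obs 2: x=3 → posterior Dirichlet(9/5, 5/2, 4, 16/5)
obs 3: x=0 → posterior Dirichlet(14/5, 5/2, 4, 16/5)
obs 4: x=0 → posterior Dirichlet(19/5, 5/2, 4, 16/5)
obs 5: x=3 → posterior Dirichlet(19/5, 5/2, 4, 21/5)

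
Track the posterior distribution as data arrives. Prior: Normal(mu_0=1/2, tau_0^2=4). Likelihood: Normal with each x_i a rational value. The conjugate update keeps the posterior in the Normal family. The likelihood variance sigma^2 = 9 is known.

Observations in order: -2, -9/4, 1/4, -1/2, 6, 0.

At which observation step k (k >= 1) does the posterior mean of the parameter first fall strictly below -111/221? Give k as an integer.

obs 1: x=-2 → posterior Normal(-7/26, 36/13)
obs 2: x=-9/4 → posterior Normal(-25/34, 36/17)
obs 3: x=1/4 → posterior Normal(-23/42, 12/7)
obs 4: x=-1/2 → posterior Normal(-27/50, 36/25)
obs 5: x=6 → posterior Normal(21/58, 36/29)
obs 6: x=0 → posterior Normal(7/22, 12/11)

k = 2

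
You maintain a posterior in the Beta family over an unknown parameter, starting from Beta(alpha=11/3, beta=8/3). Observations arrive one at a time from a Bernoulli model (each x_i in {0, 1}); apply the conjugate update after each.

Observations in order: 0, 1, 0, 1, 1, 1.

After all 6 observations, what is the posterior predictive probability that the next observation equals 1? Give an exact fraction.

23/37

obs 1: x=0 → posterior Beta(11/3, 11/3)
obs 2: x=1 → posterior Beta(14/3, 11/3)
obs 3: x=0 → posterior Beta(14/3, 14/3)
obs 4: x=1 → posterior Beta(17/3, 14/3)
obs 5: x=1 → posterior Beta(20/3, 14/3)
obs 6: x=1 → posterior Beta(23/3, 14/3)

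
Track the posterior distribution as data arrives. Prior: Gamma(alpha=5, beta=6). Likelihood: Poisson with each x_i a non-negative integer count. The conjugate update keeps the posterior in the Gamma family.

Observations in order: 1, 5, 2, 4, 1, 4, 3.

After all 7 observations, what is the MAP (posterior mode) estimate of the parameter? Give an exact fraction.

obs 1: x=1 → posterior Gamma(6, 7)
obs 2: x=5 → posterior Gamma(11, 8)
obs 3: x=2 → posterior Gamma(13, 9)
obs 4: x=4 → posterior Gamma(17, 10)
obs 5: x=1 → posterior Gamma(18, 11)
obs 6: x=4 → posterior Gamma(22, 12)
obs 7: x=3 → posterior Gamma(25, 13)

24/13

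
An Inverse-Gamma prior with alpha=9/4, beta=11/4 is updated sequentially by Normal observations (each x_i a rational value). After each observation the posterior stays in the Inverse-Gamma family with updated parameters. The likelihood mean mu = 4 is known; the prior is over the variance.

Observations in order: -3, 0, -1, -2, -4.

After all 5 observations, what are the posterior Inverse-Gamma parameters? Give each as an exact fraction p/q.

obs 1: x=-3 → posterior Inverse-Gamma(11/4, 109/4)
obs 2: x=0 → posterior Inverse-Gamma(13/4, 141/4)
obs 3: x=-1 → posterior Inverse-Gamma(15/4, 191/4)
obs 4: x=-2 → posterior Inverse-Gamma(17/4, 263/4)
obs 5: x=-4 → posterior Inverse-Gamma(19/4, 391/4)

alpha=19/4, beta=391/4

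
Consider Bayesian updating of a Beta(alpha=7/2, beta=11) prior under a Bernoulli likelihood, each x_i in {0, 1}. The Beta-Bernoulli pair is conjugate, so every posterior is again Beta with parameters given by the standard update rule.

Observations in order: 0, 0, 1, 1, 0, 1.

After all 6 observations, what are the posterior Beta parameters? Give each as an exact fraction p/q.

alpha=13/2, beta=14

obs 1: x=0 → posterior Beta(7/2, 12)
obs 2: x=0 → posterior Beta(7/2, 13)
obs 3: x=1 → posterior Beta(9/2, 13)
obs 4: x=1 → posterior Beta(11/2, 13)
obs 5: x=0 → posterior Beta(11/2, 14)
obs 6: x=1 → posterior Beta(13/2, 14)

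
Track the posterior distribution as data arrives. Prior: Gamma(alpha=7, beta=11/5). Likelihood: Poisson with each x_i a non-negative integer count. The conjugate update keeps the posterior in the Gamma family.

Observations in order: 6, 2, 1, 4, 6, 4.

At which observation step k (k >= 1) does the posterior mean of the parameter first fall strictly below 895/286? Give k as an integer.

obs 1: x=6 → posterior Gamma(13, 16/5)
obs 2: x=2 → posterior Gamma(15, 21/5)
obs 3: x=1 → posterior Gamma(16, 26/5)
obs 4: x=4 → posterior Gamma(20, 31/5)
obs 5: x=6 → posterior Gamma(26, 36/5)
obs 6: x=4 → posterior Gamma(30, 41/5)

k = 3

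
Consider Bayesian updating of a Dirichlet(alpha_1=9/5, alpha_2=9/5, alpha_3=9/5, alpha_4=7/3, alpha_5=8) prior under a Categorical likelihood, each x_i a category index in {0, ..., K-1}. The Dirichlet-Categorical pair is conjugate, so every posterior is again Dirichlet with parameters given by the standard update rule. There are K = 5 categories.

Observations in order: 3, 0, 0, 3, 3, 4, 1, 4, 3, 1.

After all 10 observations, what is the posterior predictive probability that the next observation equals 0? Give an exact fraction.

57/386

obs 1: x=3 → posterior Dirichlet(9/5, 9/5, 9/5, 10/3, 8)
obs 2: x=0 → posterior Dirichlet(14/5, 9/5, 9/5, 10/3, 8)
obs 3: x=0 → posterior Dirichlet(19/5, 9/5, 9/5, 10/3, 8)
obs 4: x=3 → posterior Dirichlet(19/5, 9/5, 9/5, 13/3, 8)
obs 5: x=3 → posterior Dirichlet(19/5, 9/5, 9/5, 16/3, 8)
obs 6: x=4 → posterior Dirichlet(19/5, 9/5, 9/5, 16/3, 9)
obs 7: x=1 → posterior Dirichlet(19/5, 14/5, 9/5, 16/3, 9)
obs 8: x=4 → posterior Dirichlet(19/5, 14/5, 9/5, 16/3, 10)
obs 9: x=3 → posterior Dirichlet(19/5, 14/5, 9/5, 19/3, 10)
obs 10: x=1 → posterior Dirichlet(19/5, 19/5, 9/5, 19/3, 10)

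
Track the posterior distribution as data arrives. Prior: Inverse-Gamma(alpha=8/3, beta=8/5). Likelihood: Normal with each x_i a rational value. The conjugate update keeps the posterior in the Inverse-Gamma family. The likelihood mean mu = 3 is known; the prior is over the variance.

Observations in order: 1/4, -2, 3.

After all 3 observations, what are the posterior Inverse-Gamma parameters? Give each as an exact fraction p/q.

alpha=25/6, beta=2861/160

obs 1: x=1/4 → posterior Inverse-Gamma(19/6, 861/160)
obs 2: x=-2 → posterior Inverse-Gamma(11/3, 2861/160)
obs 3: x=3 → posterior Inverse-Gamma(25/6, 2861/160)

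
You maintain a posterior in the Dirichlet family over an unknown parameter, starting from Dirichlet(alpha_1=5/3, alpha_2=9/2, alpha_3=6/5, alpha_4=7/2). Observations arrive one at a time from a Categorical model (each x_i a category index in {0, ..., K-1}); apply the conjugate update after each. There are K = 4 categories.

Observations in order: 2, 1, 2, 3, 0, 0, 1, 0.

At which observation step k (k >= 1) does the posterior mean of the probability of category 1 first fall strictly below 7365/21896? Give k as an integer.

k = 6

obs 1: x=2 → posterior Dirichlet(5/3, 9/2, 11/5, 7/2)
obs 2: x=1 → posterior Dirichlet(5/3, 11/2, 11/5, 7/2)
obs 3: x=2 → posterior Dirichlet(5/3, 11/2, 16/5, 7/2)
obs 4: x=3 → posterior Dirichlet(5/3, 11/2, 16/5, 9/2)
obs 5: x=0 → posterior Dirichlet(8/3, 11/2, 16/5, 9/2)
obs 6: x=0 → posterior Dirichlet(11/3, 11/2, 16/5, 9/2)
obs 7: x=1 → posterior Dirichlet(11/3, 13/2, 16/5, 9/2)
obs 8: x=0 → posterior Dirichlet(14/3, 13/2, 16/5, 9/2)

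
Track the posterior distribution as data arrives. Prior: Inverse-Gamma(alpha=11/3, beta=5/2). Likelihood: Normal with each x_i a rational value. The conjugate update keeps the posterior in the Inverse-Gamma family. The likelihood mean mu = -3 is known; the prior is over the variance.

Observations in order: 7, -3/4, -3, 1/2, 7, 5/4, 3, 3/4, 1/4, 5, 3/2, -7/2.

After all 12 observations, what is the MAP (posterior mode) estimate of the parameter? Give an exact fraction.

obs 1: x=7 → posterior Inverse-Gamma(25/6, 105/2)
obs 2: x=-3/4 → posterior Inverse-Gamma(14/3, 1761/32)
obs 3: x=-3 → posterior Inverse-Gamma(31/6, 1761/32)
obs 4: x=1/2 → posterior Inverse-Gamma(17/3, 1957/32)
obs 5: x=7 → posterior Inverse-Gamma(37/6, 3557/32)
obs 6: x=5/4 → posterior Inverse-Gamma(20/3, 1923/16)
obs 7: x=3 → posterior Inverse-Gamma(43/6, 2211/16)
obs 8: x=3/4 → posterior Inverse-Gamma(23/3, 4647/32)
obs 9: x=1/4 → posterior Inverse-Gamma(49/6, 301/2)
obs 10: x=5 → posterior Inverse-Gamma(26/3, 365/2)
obs 11: x=3/2 → posterior Inverse-Gamma(55/6, 1541/8)
obs 12: x=-7/2 → posterior Inverse-Gamma(29/3, 771/4)

2313/128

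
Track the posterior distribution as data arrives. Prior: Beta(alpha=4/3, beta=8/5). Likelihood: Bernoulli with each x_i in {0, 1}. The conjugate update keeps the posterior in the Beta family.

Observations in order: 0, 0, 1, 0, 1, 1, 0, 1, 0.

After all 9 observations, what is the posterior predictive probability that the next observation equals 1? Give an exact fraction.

80/179

obs 1: x=0 → posterior Beta(4/3, 13/5)
obs 2: x=0 → posterior Beta(4/3, 18/5)
obs 3: x=1 → posterior Beta(7/3, 18/5)
obs 4: x=0 → posterior Beta(7/3, 23/5)
obs 5: x=1 → posterior Beta(10/3, 23/5)
obs 6: x=1 → posterior Beta(13/3, 23/5)
obs 7: x=0 → posterior Beta(13/3, 28/5)
obs 8: x=1 → posterior Beta(16/3, 28/5)
obs 9: x=0 → posterior Beta(16/3, 33/5)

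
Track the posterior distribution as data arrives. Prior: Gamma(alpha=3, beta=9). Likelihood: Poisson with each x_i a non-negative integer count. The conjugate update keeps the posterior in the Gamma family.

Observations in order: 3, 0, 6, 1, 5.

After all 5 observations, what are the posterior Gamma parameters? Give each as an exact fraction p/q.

alpha=18, beta=14

obs 1: x=3 → posterior Gamma(6, 10)
obs 2: x=0 → posterior Gamma(6, 11)
obs 3: x=6 → posterior Gamma(12, 12)
obs 4: x=1 → posterior Gamma(13, 13)
obs 5: x=5 → posterior Gamma(18, 14)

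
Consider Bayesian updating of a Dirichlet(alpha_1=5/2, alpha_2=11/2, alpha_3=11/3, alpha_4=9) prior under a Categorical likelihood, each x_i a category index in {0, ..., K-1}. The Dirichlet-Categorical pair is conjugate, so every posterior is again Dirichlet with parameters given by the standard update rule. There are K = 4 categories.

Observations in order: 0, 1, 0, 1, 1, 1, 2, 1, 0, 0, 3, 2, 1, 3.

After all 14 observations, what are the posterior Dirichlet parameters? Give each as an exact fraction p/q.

alpha_1=13/2, alpha_2=23/2, alpha_3=17/3, alpha_4=11

obs 1: x=0 → posterior Dirichlet(7/2, 11/2, 11/3, 9)
obs 2: x=1 → posterior Dirichlet(7/2, 13/2, 11/3, 9)
obs 3: x=0 → posterior Dirichlet(9/2, 13/2, 11/3, 9)
obs 4: x=1 → posterior Dirichlet(9/2, 15/2, 11/3, 9)
obs 5: x=1 → posterior Dirichlet(9/2, 17/2, 11/3, 9)
obs 6: x=1 → posterior Dirichlet(9/2, 19/2, 11/3, 9)
obs 7: x=2 → posterior Dirichlet(9/2, 19/2, 14/3, 9)
obs 8: x=1 → posterior Dirichlet(9/2, 21/2, 14/3, 9)
obs 9: x=0 → posterior Dirichlet(11/2, 21/2, 14/3, 9)
obs 10: x=0 → posterior Dirichlet(13/2, 21/2, 14/3, 9)
obs 11: x=3 → posterior Dirichlet(13/2, 21/2, 14/3, 10)
obs 12: x=2 → posterior Dirichlet(13/2, 21/2, 17/3, 10)
obs 13: x=1 → posterior Dirichlet(13/2, 23/2, 17/3, 10)
obs 14: x=3 → posterior Dirichlet(13/2, 23/2, 17/3, 11)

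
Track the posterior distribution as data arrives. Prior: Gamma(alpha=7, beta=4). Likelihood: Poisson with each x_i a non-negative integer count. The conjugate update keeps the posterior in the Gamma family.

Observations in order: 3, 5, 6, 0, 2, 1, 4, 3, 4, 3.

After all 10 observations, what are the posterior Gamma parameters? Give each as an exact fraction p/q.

alpha=38, beta=14

obs 1: x=3 → posterior Gamma(10, 5)
obs 2: x=5 → posterior Gamma(15, 6)
obs 3: x=6 → posterior Gamma(21, 7)
obs 4: x=0 → posterior Gamma(21, 8)
obs 5: x=2 → posterior Gamma(23, 9)
obs 6: x=1 → posterior Gamma(24, 10)
obs 7: x=4 → posterior Gamma(28, 11)
obs 8: x=3 → posterior Gamma(31, 12)
obs 9: x=4 → posterior Gamma(35, 13)
obs 10: x=3 → posterior Gamma(38, 14)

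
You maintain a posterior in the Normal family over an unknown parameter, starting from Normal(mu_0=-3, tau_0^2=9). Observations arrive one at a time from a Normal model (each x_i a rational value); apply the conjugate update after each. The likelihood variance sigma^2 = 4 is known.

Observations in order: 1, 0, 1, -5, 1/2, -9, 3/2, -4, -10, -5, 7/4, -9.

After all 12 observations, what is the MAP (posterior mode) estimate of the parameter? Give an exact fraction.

-1353/448

obs 1: x=1 → posterior Normal(-3/13, 36/13)
obs 2: x=0 → posterior Normal(-3/22, 18/11)
obs 3: x=1 → posterior Normal(6/31, 36/31)
obs 4: x=-5 → posterior Normal(-39/40, 9/10)
obs 5: x=1/2 → posterior Normal(-69/98, 36/49)
obs 6: x=-9 → posterior Normal(-231/116, 18/29)
obs 7: x=3/2 → posterior Normal(-102/67, 36/67)
obs 8: x=-4 → posterior Normal(-69/38, 9/19)
obs 9: x=-10 → posterior Normal(-228/85, 36/85)
obs 10: x=-5 → posterior Normal(-273/94, 18/47)
obs 11: x=7/4 → posterior Normal(-1029/412, 36/103)
obs 12: x=-9 → posterior Normal(-1353/448, 9/28)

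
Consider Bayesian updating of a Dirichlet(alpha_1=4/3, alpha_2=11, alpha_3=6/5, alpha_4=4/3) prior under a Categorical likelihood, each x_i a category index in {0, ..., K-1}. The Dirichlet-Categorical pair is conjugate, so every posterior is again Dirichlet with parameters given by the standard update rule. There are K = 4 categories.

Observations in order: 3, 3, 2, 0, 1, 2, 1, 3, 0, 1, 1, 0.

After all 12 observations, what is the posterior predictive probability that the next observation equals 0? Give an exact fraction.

obs 1: x=3 → posterior Dirichlet(4/3, 11, 6/5, 7/3)
obs 2: x=3 → posterior Dirichlet(4/3, 11, 6/5, 10/3)
obs 3: x=2 → posterior Dirichlet(4/3, 11, 11/5, 10/3)
obs 4: x=0 → posterior Dirichlet(7/3, 11, 11/5, 10/3)
obs 5: x=1 → posterior Dirichlet(7/3, 12, 11/5, 10/3)
obs 6: x=2 → posterior Dirichlet(7/3, 12, 16/5, 10/3)
obs 7: x=1 → posterior Dirichlet(7/3, 13, 16/5, 10/3)
obs 8: x=3 → posterior Dirichlet(7/3, 13, 16/5, 13/3)
obs 9: x=0 → posterior Dirichlet(10/3, 13, 16/5, 13/3)
obs 10: x=1 → posterior Dirichlet(10/3, 14, 16/5, 13/3)
obs 11: x=1 → posterior Dirichlet(10/3, 15, 16/5, 13/3)
obs 12: x=0 → posterior Dirichlet(13/3, 15, 16/5, 13/3)

5/31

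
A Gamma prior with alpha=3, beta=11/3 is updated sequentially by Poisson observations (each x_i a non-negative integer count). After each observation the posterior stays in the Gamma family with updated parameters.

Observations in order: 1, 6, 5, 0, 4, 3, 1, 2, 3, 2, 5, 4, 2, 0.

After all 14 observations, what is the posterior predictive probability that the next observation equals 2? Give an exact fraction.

obs 1: x=1 → posterior Gamma(4, 14/3)
obs 2: x=6 → posterior Gamma(10, 17/3)
obs 3: x=5 → posterior Gamma(15, 20/3)
obs 4: x=0 → posterior Gamma(15, 23/3)
obs 5: x=4 → posterior Gamma(19, 26/3)
obs 6: x=3 → posterior Gamma(22, 29/3)
obs 7: x=1 → posterior Gamma(23, 32/3)
obs 8: x=2 → posterior Gamma(25, 35/3)
obs 9: x=3 → posterior Gamma(28, 38/3)
obs 10: x=2 → posterior Gamma(30, 41/3)
obs 11: x=5 → posterior Gamma(35, 44/3)
obs 12: x=4 → posterior Gamma(39, 47/3)
obs 13: x=2 → posterior Gamma(41, 50/3)
obs 14: x=0 → posterior Gamma(41, 53/3)

54885582093367162449618687766977869457339906303103360904775001968911547471/212318149936703085500223901648934826254753786345077637910646457824798834688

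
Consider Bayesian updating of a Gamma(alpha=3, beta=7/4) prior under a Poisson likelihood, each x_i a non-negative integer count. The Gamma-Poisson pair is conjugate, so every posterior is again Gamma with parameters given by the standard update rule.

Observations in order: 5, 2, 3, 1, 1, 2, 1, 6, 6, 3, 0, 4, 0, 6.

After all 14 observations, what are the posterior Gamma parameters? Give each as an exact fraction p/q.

obs 1: x=5 → posterior Gamma(8, 11/4)
obs 2: x=2 → posterior Gamma(10, 15/4)
obs 3: x=3 → posterior Gamma(13, 19/4)
obs 4: x=1 → posterior Gamma(14, 23/4)
obs 5: x=1 → posterior Gamma(15, 27/4)
obs 6: x=2 → posterior Gamma(17, 31/4)
obs 7: x=1 → posterior Gamma(18, 35/4)
obs 8: x=6 → posterior Gamma(24, 39/4)
obs 9: x=6 → posterior Gamma(30, 43/4)
obs 10: x=3 → posterior Gamma(33, 47/4)
obs 11: x=0 → posterior Gamma(33, 51/4)
obs 12: x=4 → posterior Gamma(37, 55/4)
obs 13: x=0 → posterior Gamma(37, 59/4)
obs 14: x=6 → posterior Gamma(43, 63/4)

alpha=43, beta=63/4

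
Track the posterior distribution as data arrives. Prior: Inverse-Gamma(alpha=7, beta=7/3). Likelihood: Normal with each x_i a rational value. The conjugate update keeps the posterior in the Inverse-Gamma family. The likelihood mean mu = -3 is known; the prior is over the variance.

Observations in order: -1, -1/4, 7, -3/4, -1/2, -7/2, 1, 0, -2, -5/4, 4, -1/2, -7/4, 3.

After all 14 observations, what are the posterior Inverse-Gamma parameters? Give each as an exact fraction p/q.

alpha=14, beta=749/6

obs 1: x=-1 → posterior Inverse-Gamma(15/2, 13/3)
obs 2: x=-1/4 → posterior Inverse-Gamma(8, 779/96)
obs 3: x=7 → posterior Inverse-Gamma(17/2, 5579/96)
obs 4: x=-3/4 → posterior Inverse-Gamma(9, 2911/48)
obs 5: x=-1/2 → posterior Inverse-Gamma(19/2, 3061/48)
obs 6: x=-7/2 → posterior Inverse-Gamma(10, 3067/48)
obs 7: x=1 → posterior Inverse-Gamma(21/2, 3451/48)
obs 8: x=0 → posterior Inverse-Gamma(11, 3667/48)
obs 9: x=-2 → posterior Inverse-Gamma(23/2, 3691/48)
obs 10: x=-5/4 → posterior Inverse-Gamma(12, 7529/96)
obs 11: x=4 → posterior Inverse-Gamma(25/2, 9881/96)
obs 12: x=-1/2 → posterior Inverse-Gamma(13, 10181/96)
obs 13: x=-7/4 → posterior Inverse-Gamma(27/2, 641/6)
obs 14: x=3 → posterior Inverse-Gamma(14, 749/6)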